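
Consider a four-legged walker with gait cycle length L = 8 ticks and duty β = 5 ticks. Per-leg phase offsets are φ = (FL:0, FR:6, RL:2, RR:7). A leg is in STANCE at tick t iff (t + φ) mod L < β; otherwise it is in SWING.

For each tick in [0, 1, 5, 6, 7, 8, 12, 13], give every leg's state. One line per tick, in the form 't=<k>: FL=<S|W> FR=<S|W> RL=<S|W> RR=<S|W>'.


t=0: FL=S FR=W RL=S RR=W
t=1: FL=S FR=W RL=S RR=S
t=5: FL=W FR=S RL=W RR=S
t=6: FL=W FR=S RL=S RR=W
t=7: FL=W FR=W RL=S RR=W
t=8: FL=S FR=W RL=S RR=W
t=12: FL=S FR=S RL=W RR=S
t=13: FL=W FR=S RL=W RR=S

t=0: phase=(0,6,2,7) vs β=5 → FL=S FR=W RL=S RR=W
t=1: phase=(1,7,3,0) vs β=5 → FL=S FR=W RL=S RR=S
t=5: phase=(5,3,7,4) vs β=5 → FL=W FR=S RL=W RR=S
t=6: phase=(6,4,0,5) vs β=5 → FL=W FR=S RL=S RR=W
t=7: phase=(7,5,1,6) vs β=5 → FL=W FR=W RL=S RR=W
t=8: phase=(0,6,2,7) vs β=5 → FL=S FR=W RL=S RR=W
t=12: phase=(4,2,6,3) vs β=5 → FL=S FR=S RL=W RR=S
t=13: phase=(5,3,7,4) vs β=5 → FL=W FR=S RL=W RR=S


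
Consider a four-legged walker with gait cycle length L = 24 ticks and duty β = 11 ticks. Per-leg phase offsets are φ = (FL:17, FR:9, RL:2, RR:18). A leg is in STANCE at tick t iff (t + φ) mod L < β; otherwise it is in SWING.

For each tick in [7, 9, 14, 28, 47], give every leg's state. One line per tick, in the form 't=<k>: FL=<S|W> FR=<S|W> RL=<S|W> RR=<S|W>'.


t=7: phase=(0,16,9,1) vs β=11 → FL=S FR=W RL=S RR=S
t=9: phase=(2,18,11,3) vs β=11 → FL=S FR=W RL=W RR=S
t=14: phase=(7,23,16,8) vs β=11 → FL=S FR=W RL=W RR=S
t=28: phase=(21,13,6,22) vs β=11 → FL=W FR=W RL=S RR=W
t=47: phase=(16,8,1,17) vs β=11 → FL=W FR=S RL=S RR=W

t=7: FL=S FR=W RL=S RR=S
t=9: FL=S FR=W RL=W RR=S
t=14: FL=S FR=W RL=W RR=S
t=28: FL=W FR=W RL=S RR=W
t=47: FL=W FR=S RL=S RR=W


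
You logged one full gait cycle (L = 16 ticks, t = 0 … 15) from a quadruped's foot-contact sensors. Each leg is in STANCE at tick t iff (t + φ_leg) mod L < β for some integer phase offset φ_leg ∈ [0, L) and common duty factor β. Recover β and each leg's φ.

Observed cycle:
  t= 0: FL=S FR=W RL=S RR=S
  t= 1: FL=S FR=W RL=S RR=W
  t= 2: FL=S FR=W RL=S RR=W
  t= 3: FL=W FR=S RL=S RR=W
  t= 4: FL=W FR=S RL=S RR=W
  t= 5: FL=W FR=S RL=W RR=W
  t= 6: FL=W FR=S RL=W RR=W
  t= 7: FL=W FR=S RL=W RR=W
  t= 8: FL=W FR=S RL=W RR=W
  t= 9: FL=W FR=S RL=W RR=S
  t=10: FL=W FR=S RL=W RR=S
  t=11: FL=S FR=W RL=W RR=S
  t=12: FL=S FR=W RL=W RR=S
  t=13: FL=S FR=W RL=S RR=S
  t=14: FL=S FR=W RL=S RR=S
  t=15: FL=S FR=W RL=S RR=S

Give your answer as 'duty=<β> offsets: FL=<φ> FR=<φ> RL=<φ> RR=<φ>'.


duty β = stance ticks per leg = 8
FL: stance ticks = 8; W→S at t=11 → φ=5
FR: stance ticks = 8; W→S at t=3 → φ=13
RL: stance ticks = 8; W→S at t=13 → φ=3
RR: stance ticks = 8; W→S at t=9 → φ=7

duty=8 offsets: FL=5 FR=13 RL=3 RR=7


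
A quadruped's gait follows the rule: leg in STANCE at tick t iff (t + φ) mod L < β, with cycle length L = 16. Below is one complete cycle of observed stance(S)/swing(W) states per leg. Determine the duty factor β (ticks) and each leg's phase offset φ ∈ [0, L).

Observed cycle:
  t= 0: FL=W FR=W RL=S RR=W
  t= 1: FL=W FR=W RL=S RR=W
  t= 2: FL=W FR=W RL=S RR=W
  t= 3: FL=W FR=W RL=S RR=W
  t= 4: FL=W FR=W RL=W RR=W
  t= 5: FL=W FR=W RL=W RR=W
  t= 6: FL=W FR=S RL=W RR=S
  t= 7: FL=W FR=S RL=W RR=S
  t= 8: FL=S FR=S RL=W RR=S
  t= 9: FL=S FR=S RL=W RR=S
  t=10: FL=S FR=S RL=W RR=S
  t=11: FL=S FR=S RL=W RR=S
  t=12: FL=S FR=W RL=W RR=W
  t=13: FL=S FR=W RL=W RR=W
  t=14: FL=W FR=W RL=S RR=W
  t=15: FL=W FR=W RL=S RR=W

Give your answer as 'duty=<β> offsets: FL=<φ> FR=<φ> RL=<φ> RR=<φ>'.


duty β = stance ticks per leg = 6
FL: stance ticks = 6; W→S at t=8 → φ=8
FR: stance ticks = 6; W→S at t=6 → φ=10
RL: stance ticks = 6; W→S at t=14 → φ=2
RR: stance ticks = 6; W→S at t=6 → φ=10

duty=6 offsets: FL=8 FR=10 RL=2 RR=10


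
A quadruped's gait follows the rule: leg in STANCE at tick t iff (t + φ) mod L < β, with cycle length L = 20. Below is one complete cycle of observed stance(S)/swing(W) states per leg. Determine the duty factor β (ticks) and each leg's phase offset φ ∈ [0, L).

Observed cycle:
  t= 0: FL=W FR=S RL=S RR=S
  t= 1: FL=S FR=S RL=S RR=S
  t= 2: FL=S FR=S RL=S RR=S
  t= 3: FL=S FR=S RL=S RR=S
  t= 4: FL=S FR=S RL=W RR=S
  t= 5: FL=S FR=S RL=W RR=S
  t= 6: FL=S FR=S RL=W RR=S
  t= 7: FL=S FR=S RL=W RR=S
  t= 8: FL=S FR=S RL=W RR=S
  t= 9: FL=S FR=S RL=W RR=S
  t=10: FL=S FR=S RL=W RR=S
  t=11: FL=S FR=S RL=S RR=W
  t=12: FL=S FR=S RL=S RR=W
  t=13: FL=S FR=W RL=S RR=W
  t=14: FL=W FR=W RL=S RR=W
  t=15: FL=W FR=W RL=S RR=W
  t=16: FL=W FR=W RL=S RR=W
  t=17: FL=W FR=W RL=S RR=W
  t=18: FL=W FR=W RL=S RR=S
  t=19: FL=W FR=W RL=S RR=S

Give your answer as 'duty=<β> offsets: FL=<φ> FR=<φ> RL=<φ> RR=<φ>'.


duty β = stance ticks per leg = 13
FL: stance ticks = 13; W→S at t=1 → φ=19
FR: stance ticks = 13; W→S at t=0 → φ=0
RL: stance ticks = 13; W→S at t=11 → φ=9
RR: stance ticks = 13; W→S at t=18 → φ=2

duty=13 offsets: FL=19 FR=0 RL=9 RR=2


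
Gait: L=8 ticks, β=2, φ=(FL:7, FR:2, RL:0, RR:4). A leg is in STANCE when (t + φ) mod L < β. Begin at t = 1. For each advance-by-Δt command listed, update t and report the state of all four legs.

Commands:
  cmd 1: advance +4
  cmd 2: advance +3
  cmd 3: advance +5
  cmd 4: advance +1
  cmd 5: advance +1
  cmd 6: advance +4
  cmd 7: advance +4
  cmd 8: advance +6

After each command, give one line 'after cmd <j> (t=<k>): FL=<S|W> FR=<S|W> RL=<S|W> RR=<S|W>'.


after cmd 1 (t=5): FL=W FR=W RL=W RR=S
after cmd 2 (t=8): FL=W FR=W RL=S RR=W
after cmd 3 (t=13): FL=W FR=W RL=W RR=S
after cmd 4 (t=14): FL=W FR=S RL=W RR=W
after cmd 5 (t=15): FL=W FR=S RL=W RR=W
after cmd 6 (t=19): FL=W FR=W RL=W RR=W
after cmd 7 (t=23): FL=W FR=S RL=W RR=W
after cmd 8 (t=29): FL=W FR=W RL=W RR=S

start t=1: FL=S FR=W RL=S RR=W
cmd 1: advance +4 → t=5, phase=(4,7,5,1) → FL=W FR=W RL=W RR=S
cmd 2: advance +3 → t=8, phase=(7,2,0,4) → FL=W FR=W RL=S RR=W
cmd 3: advance +5 → t=13, phase=(4,7,5,1) → FL=W FR=W RL=W RR=S
cmd 4: advance +1 → t=14, phase=(5,0,6,2) → FL=W FR=S RL=W RR=W
cmd 5: advance +1 → t=15, phase=(6,1,7,3) → FL=W FR=S RL=W RR=W
cmd 6: advance +4 → t=19, phase=(2,5,3,7) → FL=W FR=W RL=W RR=W
cmd 7: advance +4 → t=23, phase=(6,1,7,3) → FL=W FR=S RL=W RR=W
cmd 8: advance +6 → t=29, phase=(4,7,5,1) → FL=W FR=W RL=W RR=S


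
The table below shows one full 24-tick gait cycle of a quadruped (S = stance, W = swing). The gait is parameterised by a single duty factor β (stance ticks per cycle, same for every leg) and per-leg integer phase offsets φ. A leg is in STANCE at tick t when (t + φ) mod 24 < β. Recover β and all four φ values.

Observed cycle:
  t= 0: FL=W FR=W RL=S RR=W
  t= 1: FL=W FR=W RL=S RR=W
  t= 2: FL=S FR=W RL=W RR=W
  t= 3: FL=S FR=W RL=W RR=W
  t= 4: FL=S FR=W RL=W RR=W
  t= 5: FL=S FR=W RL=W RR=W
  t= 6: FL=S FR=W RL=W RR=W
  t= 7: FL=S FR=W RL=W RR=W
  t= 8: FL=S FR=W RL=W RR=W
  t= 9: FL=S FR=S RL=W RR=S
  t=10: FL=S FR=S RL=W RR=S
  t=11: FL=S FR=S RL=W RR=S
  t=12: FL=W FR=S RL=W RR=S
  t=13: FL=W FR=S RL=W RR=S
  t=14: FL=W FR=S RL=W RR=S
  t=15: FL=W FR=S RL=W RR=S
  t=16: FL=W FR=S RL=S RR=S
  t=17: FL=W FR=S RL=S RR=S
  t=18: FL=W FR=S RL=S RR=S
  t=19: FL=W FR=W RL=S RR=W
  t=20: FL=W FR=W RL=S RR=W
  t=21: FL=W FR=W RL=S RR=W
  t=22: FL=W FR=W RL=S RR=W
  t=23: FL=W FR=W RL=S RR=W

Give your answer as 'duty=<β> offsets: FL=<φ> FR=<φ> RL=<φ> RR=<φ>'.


duty β = stance ticks per leg = 10
FL: stance ticks = 10; W→S at t=2 → φ=22
FR: stance ticks = 10; W→S at t=9 → φ=15
RL: stance ticks = 10; W→S at t=16 → φ=8
RR: stance ticks = 10; W→S at t=9 → φ=15

duty=10 offsets: FL=22 FR=15 RL=8 RR=15


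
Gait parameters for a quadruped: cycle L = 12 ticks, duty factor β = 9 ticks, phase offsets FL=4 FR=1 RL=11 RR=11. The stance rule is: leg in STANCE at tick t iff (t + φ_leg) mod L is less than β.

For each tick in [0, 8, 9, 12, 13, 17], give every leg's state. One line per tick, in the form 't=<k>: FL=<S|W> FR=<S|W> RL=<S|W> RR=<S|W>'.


t=0: FL=S FR=S RL=W RR=W
t=8: FL=S FR=W RL=S RR=S
t=9: FL=S FR=W RL=S RR=S
t=12: FL=S FR=S RL=W RR=W
t=13: FL=S FR=S RL=S RR=S
t=17: FL=W FR=S RL=S RR=S

t=0: phase=(4,1,11,11) vs β=9 → FL=S FR=S RL=W RR=W
t=8: phase=(0,9,7,7) vs β=9 → FL=S FR=W RL=S RR=S
t=9: phase=(1,10,8,8) vs β=9 → FL=S FR=W RL=S RR=S
t=12: phase=(4,1,11,11) vs β=9 → FL=S FR=S RL=W RR=W
t=13: phase=(5,2,0,0) vs β=9 → FL=S FR=S RL=S RR=S
t=17: phase=(9,6,4,4) vs β=9 → FL=W FR=S RL=S RR=S


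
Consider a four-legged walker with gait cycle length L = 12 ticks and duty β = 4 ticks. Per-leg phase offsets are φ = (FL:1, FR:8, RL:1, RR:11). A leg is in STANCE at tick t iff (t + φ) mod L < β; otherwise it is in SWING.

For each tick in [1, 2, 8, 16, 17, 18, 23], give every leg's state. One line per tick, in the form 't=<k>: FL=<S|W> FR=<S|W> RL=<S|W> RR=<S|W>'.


t=1: FL=S FR=W RL=S RR=S
t=2: FL=S FR=W RL=S RR=S
t=8: FL=W FR=W RL=W RR=W
t=16: FL=W FR=S RL=W RR=S
t=17: FL=W FR=S RL=W RR=W
t=18: FL=W FR=S RL=W RR=W
t=23: FL=S FR=W RL=S RR=W

t=1: phase=(2,9,2,0) vs β=4 → FL=S FR=W RL=S RR=S
t=2: phase=(3,10,3,1) vs β=4 → FL=S FR=W RL=S RR=S
t=8: phase=(9,4,9,7) vs β=4 → FL=W FR=W RL=W RR=W
t=16: phase=(5,0,5,3) vs β=4 → FL=W FR=S RL=W RR=S
t=17: phase=(6,1,6,4) vs β=4 → FL=W FR=S RL=W RR=W
t=18: phase=(7,2,7,5) vs β=4 → FL=W FR=S RL=W RR=W
t=23: phase=(0,7,0,10) vs β=4 → FL=S FR=W RL=S RR=W


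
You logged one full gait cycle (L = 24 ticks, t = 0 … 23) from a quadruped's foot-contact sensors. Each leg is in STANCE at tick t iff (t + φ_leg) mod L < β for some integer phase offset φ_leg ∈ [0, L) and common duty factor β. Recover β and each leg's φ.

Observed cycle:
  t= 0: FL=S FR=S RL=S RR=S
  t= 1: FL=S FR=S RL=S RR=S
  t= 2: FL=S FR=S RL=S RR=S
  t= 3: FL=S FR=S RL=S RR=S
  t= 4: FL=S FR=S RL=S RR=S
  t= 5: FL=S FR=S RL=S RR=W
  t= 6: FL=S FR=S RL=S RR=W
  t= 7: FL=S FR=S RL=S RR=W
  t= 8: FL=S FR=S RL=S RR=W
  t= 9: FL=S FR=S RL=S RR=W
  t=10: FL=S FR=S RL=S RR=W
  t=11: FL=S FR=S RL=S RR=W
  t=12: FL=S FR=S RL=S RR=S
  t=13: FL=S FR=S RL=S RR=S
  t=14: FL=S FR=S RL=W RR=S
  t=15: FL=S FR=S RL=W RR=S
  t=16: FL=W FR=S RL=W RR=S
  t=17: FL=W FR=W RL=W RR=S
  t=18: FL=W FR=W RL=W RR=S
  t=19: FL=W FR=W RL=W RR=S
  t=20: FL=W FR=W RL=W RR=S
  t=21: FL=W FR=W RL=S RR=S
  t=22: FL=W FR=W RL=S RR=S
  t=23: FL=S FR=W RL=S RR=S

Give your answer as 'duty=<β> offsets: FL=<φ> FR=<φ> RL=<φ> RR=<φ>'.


duty=17 offsets: FL=1 FR=0 RL=3 RR=12

duty β = stance ticks per leg = 17
FL: stance ticks = 17; W→S at t=23 → φ=1
FR: stance ticks = 17; W→S at t=0 → φ=0
RL: stance ticks = 17; W→S at t=21 → φ=3
RR: stance ticks = 17; W→S at t=12 → φ=12


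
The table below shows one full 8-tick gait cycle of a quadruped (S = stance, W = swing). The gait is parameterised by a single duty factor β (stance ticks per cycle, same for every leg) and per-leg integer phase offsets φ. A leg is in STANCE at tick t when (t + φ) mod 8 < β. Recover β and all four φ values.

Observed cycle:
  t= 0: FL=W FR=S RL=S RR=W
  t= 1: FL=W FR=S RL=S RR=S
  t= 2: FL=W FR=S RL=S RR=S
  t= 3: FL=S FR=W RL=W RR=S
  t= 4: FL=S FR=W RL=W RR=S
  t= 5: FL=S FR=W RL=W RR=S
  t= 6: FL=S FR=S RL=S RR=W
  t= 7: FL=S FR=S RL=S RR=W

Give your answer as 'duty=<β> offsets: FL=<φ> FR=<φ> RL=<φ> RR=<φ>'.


duty β = stance ticks per leg = 5
FL: stance ticks = 5; W→S at t=3 → φ=5
FR: stance ticks = 5; W→S at t=6 → φ=2
RL: stance ticks = 5; W→S at t=6 → φ=2
RR: stance ticks = 5; W→S at t=1 → φ=7

duty=5 offsets: FL=5 FR=2 RL=2 RR=7


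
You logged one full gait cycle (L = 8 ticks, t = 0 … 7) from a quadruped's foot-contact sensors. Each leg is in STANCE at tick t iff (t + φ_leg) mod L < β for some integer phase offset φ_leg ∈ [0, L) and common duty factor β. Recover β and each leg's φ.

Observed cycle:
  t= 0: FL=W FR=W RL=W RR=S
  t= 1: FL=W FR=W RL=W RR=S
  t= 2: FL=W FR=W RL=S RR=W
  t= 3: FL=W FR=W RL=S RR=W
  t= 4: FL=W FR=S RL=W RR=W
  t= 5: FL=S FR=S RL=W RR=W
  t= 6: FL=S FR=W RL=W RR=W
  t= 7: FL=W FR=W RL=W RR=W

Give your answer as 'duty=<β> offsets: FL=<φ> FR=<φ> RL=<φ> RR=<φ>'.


duty β = stance ticks per leg = 2
FL: stance ticks = 2; W→S at t=5 → φ=3
FR: stance ticks = 2; W→S at t=4 → φ=4
RL: stance ticks = 2; W→S at t=2 → φ=6
RR: stance ticks = 2; W→S at t=0 → φ=0

duty=2 offsets: FL=3 FR=4 RL=6 RR=0


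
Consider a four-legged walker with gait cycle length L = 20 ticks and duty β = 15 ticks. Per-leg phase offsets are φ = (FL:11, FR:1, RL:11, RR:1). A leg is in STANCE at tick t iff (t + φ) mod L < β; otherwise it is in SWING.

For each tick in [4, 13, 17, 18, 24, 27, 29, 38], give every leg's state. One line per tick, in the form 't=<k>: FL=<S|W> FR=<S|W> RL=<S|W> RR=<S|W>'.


t=4: FL=W FR=S RL=W RR=S
t=13: FL=S FR=S RL=S RR=S
t=17: FL=S FR=W RL=S RR=W
t=18: FL=S FR=W RL=S RR=W
t=24: FL=W FR=S RL=W RR=S
t=27: FL=W FR=S RL=W RR=S
t=29: FL=S FR=S RL=S RR=S
t=38: FL=S FR=W RL=S RR=W

t=4: phase=(15,5,15,5) vs β=15 → FL=W FR=S RL=W RR=S
t=13: phase=(4,14,4,14) vs β=15 → FL=S FR=S RL=S RR=S
t=17: phase=(8,18,8,18) vs β=15 → FL=S FR=W RL=S RR=W
t=18: phase=(9,19,9,19) vs β=15 → FL=S FR=W RL=S RR=W
t=24: phase=(15,5,15,5) vs β=15 → FL=W FR=S RL=W RR=S
t=27: phase=(18,8,18,8) vs β=15 → FL=W FR=S RL=W RR=S
t=29: phase=(0,10,0,10) vs β=15 → FL=S FR=S RL=S RR=S
t=38: phase=(9,19,9,19) vs β=15 → FL=S FR=W RL=S RR=W


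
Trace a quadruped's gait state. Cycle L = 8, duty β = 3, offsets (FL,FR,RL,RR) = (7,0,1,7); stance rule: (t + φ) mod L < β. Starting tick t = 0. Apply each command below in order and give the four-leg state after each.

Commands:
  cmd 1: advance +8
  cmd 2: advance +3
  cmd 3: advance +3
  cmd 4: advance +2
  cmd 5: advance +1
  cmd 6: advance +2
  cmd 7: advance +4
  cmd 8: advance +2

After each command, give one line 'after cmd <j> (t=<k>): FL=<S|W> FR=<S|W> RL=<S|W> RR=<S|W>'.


start t=0: FL=W FR=S RL=S RR=W
cmd 1: advance +8 → t=8, phase=(7,0,1,7) → FL=W FR=S RL=S RR=W
cmd 2: advance +3 → t=11, phase=(2,3,4,2) → FL=S FR=W RL=W RR=S
cmd 3: advance +3 → t=14, phase=(5,6,7,5) → FL=W FR=W RL=W RR=W
cmd 4: advance +2 → t=16, phase=(7,0,1,7) → FL=W FR=S RL=S RR=W
cmd 5: advance +1 → t=17, phase=(0,1,2,0) → FL=S FR=S RL=S RR=S
cmd 6: advance +2 → t=19, phase=(2,3,4,2) → FL=S FR=W RL=W RR=S
cmd 7: advance +4 → t=23, phase=(6,7,0,6) → FL=W FR=W RL=S RR=W
cmd 8: advance +2 → t=25, phase=(0,1,2,0) → FL=S FR=S RL=S RR=S

after cmd 1 (t=8): FL=W FR=S RL=S RR=W
after cmd 2 (t=11): FL=S FR=W RL=W RR=S
after cmd 3 (t=14): FL=W FR=W RL=W RR=W
after cmd 4 (t=16): FL=W FR=S RL=S RR=W
after cmd 5 (t=17): FL=S FR=S RL=S RR=S
after cmd 6 (t=19): FL=S FR=W RL=W RR=S
after cmd 7 (t=23): FL=W FR=W RL=S RR=W
after cmd 8 (t=25): FL=S FR=S RL=S RR=S


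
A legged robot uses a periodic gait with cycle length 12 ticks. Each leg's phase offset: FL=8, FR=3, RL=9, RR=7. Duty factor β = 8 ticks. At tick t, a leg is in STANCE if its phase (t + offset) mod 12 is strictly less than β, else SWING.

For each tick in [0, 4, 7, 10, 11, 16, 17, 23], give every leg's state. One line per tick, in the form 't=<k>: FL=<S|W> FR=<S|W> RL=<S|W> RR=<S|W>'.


t=0: phase=(8,3,9,7) vs β=8 → FL=W FR=S RL=W RR=S
t=4: phase=(0,7,1,11) vs β=8 → FL=S FR=S RL=S RR=W
t=7: phase=(3,10,4,2) vs β=8 → FL=S FR=W RL=S RR=S
t=10: phase=(6,1,7,5) vs β=8 → FL=S FR=S RL=S RR=S
t=11: phase=(7,2,8,6) vs β=8 → FL=S FR=S RL=W RR=S
t=16: phase=(0,7,1,11) vs β=8 → FL=S FR=S RL=S RR=W
t=17: phase=(1,8,2,0) vs β=8 → FL=S FR=W RL=S RR=S
t=23: phase=(7,2,8,6) vs β=8 → FL=S FR=S RL=W RR=S

t=0: FL=W FR=S RL=W RR=S
t=4: FL=S FR=S RL=S RR=W
t=7: FL=S FR=W RL=S RR=S
t=10: FL=S FR=S RL=S RR=S
t=11: FL=S FR=S RL=W RR=S
t=16: FL=S FR=S RL=S RR=W
t=17: FL=S FR=W RL=S RR=S
t=23: FL=S FR=S RL=W RR=S


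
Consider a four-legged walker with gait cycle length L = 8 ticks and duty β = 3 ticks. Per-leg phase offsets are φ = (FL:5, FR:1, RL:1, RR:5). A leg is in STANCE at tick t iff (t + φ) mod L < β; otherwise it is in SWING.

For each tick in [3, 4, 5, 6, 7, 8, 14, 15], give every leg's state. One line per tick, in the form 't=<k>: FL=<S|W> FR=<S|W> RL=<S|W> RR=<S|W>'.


t=3: phase=(0,4,4,0) vs β=3 → FL=S FR=W RL=W RR=S
t=4: phase=(1,5,5,1) vs β=3 → FL=S FR=W RL=W RR=S
t=5: phase=(2,6,6,2) vs β=3 → FL=S FR=W RL=W RR=S
t=6: phase=(3,7,7,3) vs β=3 → FL=W FR=W RL=W RR=W
t=7: phase=(4,0,0,4) vs β=3 → FL=W FR=S RL=S RR=W
t=8: phase=(5,1,1,5) vs β=3 → FL=W FR=S RL=S RR=W
t=14: phase=(3,7,7,3) vs β=3 → FL=W FR=W RL=W RR=W
t=15: phase=(4,0,0,4) vs β=3 → FL=W FR=S RL=S RR=W

t=3: FL=S FR=W RL=W RR=S
t=4: FL=S FR=W RL=W RR=S
t=5: FL=S FR=W RL=W RR=S
t=6: FL=W FR=W RL=W RR=W
t=7: FL=W FR=S RL=S RR=W
t=8: FL=W FR=S RL=S RR=W
t=14: FL=W FR=W RL=W RR=W
t=15: FL=W FR=S RL=S RR=W


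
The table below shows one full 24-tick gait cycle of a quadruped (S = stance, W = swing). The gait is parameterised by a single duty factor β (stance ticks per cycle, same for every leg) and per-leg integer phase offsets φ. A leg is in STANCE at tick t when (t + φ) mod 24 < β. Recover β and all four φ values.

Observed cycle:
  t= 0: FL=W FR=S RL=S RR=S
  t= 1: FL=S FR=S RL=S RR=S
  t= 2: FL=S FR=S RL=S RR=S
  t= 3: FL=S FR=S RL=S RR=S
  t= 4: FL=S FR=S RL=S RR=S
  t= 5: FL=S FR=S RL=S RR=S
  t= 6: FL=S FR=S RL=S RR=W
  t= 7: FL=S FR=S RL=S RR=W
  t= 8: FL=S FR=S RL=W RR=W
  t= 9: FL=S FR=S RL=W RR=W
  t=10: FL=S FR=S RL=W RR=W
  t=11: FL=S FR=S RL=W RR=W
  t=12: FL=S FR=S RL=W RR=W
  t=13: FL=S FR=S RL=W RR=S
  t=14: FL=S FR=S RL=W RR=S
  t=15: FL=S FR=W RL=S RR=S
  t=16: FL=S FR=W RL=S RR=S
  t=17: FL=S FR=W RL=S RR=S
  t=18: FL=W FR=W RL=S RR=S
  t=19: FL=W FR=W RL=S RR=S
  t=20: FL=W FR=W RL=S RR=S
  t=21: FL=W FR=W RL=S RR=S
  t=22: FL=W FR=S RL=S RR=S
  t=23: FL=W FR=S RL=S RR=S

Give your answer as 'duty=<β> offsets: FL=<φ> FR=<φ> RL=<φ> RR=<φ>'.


duty β = stance ticks per leg = 17
FL: stance ticks = 17; W→S at t=1 → φ=23
FR: stance ticks = 17; W→S at t=22 → φ=2
RL: stance ticks = 17; W→S at t=15 → φ=9
RR: stance ticks = 17; W→S at t=13 → φ=11

duty=17 offsets: FL=23 FR=2 RL=9 RR=11


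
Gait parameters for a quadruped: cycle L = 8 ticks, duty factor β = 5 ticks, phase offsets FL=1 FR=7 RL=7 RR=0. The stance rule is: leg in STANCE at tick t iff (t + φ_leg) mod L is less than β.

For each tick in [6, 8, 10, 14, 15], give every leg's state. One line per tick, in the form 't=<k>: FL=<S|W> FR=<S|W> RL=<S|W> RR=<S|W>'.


t=6: phase=(7,5,5,6) vs β=5 → FL=W FR=W RL=W RR=W
t=8: phase=(1,7,7,0) vs β=5 → FL=S FR=W RL=W RR=S
t=10: phase=(3,1,1,2) vs β=5 → FL=S FR=S RL=S RR=S
t=14: phase=(7,5,5,6) vs β=5 → FL=W FR=W RL=W RR=W
t=15: phase=(0,6,6,7) vs β=5 → FL=S FR=W RL=W RR=W

t=6: FL=W FR=W RL=W RR=W
t=8: FL=S FR=W RL=W RR=S
t=10: FL=S FR=S RL=S RR=S
t=14: FL=W FR=W RL=W RR=W
t=15: FL=S FR=W RL=W RR=W


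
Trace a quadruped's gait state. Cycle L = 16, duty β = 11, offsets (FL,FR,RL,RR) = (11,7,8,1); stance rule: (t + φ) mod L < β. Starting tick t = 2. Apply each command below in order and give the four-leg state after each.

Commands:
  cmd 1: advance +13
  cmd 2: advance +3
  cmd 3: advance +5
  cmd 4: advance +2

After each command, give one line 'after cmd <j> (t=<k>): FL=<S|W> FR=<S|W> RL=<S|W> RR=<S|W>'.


start t=2: FL=W FR=S RL=S RR=S
cmd 1: advance +13 → t=15, phase=(10,6,7,0) → FL=S FR=S RL=S RR=S
cmd 2: advance +3 → t=18, phase=(13,9,10,3) → FL=W FR=S RL=S RR=S
cmd 3: advance +5 → t=23, phase=(2,14,15,8) → FL=S FR=W RL=W RR=S
cmd 4: advance +2 → t=25, phase=(4,0,1,10) → FL=S FR=S RL=S RR=S

after cmd 1 (t=15): FL=S FR=S RL=S RR=S
after cmd 2 (t=18): FL=W FR=S RL=S RR=S
after cmd 3 (t=23): FL=S FR=W RL=W RR=S
after cmd 4 (t=25): FL=S FR=S RL=S RR=S


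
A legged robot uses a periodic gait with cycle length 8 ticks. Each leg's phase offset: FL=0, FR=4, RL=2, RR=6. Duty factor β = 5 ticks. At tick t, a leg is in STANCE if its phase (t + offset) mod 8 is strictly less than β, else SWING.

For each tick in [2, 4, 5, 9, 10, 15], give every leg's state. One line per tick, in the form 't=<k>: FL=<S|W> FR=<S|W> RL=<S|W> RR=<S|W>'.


t=2: phase=(2,6,4,0) vs β=5 → FL=S FR=W RL=S RR=S
t=4: phase=(4,0,6,2) vs β=5 → FL=S FR=S RL=W RR=S
t=5: phase=(5,1,7,3) vs β=5 → FL=W FR=S RL=W RR=S
t=9: phase=(1,5,3,7) vs β=5 → FL=S FR=W RL=S RR=W
t=10: phase=(2,6,4,0) vs β=5 → FL=S FR=W RL=S RR=S
t=15: phase=(7,3,1,5) vs β=5 → FL=W FR=S RL=S RR=W

t=2: FL=S FR=W RL=S RR=S
t=4: FL=S FR=S RL=W RR=S
t=5: FL=W FR=S RL=W RR=S
t=9: FL=S FR=W RL=S RR=W
t=10: FL=S FR=W RL=S RR=S
t=15: FL=W FR=S RL=S RR=W


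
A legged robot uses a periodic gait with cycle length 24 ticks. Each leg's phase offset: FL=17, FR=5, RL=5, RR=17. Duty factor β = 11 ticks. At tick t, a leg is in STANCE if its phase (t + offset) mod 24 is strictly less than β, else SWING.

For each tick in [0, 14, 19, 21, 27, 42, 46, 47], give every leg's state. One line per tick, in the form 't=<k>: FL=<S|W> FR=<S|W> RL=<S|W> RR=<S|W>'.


t=0: FL=W FR=S RL=S RR=W
t=14: FL=S FR=W RL=W RR=S
t=19: FL=W FR=S RL=S RR=W
t=21: FL=W FR=S RL=S RR=W
t=27: FL=W FR=S RL=S RR=W
t=42: FL=W FR=W RL=W RR=W
t=46: FL=W FR=S RL=S RR=W
t=47: FL=W FR=S RL=S RR=W

t=0: phase=(17,5,5,17) vs β=11 → FL=W FR=S RL=S RR=W
t=14: phase=(7,19,19,7) vs β=11 → FL=S FR=W RL=W RR=S
t=19: phase=(12,0,0,12) vs β=11 → FL=W FR=S RL=S RR=W
t=21: phase=(14,2,2,14) vs β=11 → FL=W FR=S RL=S RR=W
t=27: phase=(20,8,8,20) vs β=11 → FL=W FR=S RL=S RR=W
t=42: phase=(11,23,23,11) vs β=11 → FL=W FR=W RL=W RR=W
t=46: phase=(15,3,3,15) vs β=11 → FL=W FR=S RL=S RR=W
t=47: phase=(16,4,4,16) vs β=11 → FL=W FR=S RL=S RR=W


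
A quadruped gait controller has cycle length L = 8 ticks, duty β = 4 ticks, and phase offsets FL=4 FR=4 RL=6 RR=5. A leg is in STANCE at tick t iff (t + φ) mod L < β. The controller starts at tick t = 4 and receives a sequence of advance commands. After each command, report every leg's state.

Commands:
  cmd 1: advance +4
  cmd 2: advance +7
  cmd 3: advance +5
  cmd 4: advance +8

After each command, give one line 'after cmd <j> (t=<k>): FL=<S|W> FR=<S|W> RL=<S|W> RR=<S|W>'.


after cmd 1 (t=8): FL=W FR=W RL=W RR=W
after cmd 2 (t=15): FL=S FR=S RL=W RR=W
after cmd 3 (t=20): FL=S FR=S RL=S RR=S
after cmd 4 (t=28): FL=S FR=S RL=S RR=S

start t=4: FL=S FR=S RL=S RR=S
cmd 1: advance +4 → t=8, phase=(4,4,6,5) → FL=W FR=W RL=W RR=W
cmd 2: advance +7 → t=15, phase=(3,3,5,4) → FL=S FR=S RL=W RR=W
cmd 3: advance +5 → t=20, phase=(0,0,2,1) → FL=S FR=S RL=S RR=S
cmd 4: advance +8 → t=28, phase=(0,0,2,1) → FL=S FR=S RL=S RR=S


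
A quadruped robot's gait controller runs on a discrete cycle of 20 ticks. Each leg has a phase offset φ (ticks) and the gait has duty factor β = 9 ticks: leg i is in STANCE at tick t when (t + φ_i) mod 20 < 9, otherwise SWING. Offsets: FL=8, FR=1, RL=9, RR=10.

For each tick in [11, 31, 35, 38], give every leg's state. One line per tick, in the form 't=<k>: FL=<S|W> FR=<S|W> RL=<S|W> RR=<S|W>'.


t=11: phase=(19,12,0,1) vs β=9 → FL=W FR=W RL=S RR=S
t=31: phase=(19,12,0,1) vs β=9 → FL=W FR=W RL=S RR=S
t=35: phase=(3,16,4,5) vs β=9 → FL=S FR=W RL=S RR=S
t=38: phase=(6,19,7,8) vs β=9 → FL=S FR=W RL=S RR=S

t=11: FL=W FR=W RL=S RR=S
t=31: FL=W FR=W RL=S RR=S
t=35: FL=S FR=W RL=S RR=S
t=38: FL=S FR=W RL=S RR=S


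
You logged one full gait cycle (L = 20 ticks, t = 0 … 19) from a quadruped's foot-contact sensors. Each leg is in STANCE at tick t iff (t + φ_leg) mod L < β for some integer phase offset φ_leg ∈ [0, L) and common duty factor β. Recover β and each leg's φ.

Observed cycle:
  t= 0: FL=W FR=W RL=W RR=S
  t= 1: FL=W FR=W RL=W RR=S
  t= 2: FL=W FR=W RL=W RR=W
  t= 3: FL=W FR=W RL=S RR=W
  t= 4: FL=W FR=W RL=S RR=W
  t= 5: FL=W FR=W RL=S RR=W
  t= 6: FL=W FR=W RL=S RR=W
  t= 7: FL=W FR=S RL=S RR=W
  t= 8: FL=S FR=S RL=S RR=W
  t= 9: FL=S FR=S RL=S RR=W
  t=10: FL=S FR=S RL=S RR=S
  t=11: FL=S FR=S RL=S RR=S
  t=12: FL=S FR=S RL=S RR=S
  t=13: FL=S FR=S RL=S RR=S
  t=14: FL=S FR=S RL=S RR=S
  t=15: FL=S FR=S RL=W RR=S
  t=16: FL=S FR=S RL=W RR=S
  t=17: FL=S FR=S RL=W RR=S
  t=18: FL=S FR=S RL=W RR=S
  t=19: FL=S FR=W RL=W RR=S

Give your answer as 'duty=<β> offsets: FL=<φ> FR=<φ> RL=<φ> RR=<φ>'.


duty β = stance ticks per leg = 12
FL: stance ticks = 12; W→S at t=8 → φ=12
FR: stance ticks = 12; W→S at t=7 → φ=13
RL: stance ticks = 12; W→S at t=3 → φ=17
RR: stance ticks = 12; W→S at t=10 → φ=10

duty=12 offsets: FL=12 FR=13 RL=17 RR=10


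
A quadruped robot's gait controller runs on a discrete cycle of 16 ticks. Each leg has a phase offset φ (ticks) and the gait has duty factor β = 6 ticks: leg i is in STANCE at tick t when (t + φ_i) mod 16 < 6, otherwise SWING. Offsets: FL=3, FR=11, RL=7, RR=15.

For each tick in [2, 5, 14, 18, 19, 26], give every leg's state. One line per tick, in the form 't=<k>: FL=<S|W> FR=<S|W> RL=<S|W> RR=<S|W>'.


t=2: phase=(5,13,9,1) vs β=6 → FL=S FR=W RL=W RR=S
t=5: phase=(8,0,12,4) vs β=6 → FL=W FR=S RL=W RR=S
t=14: phase=(1,9,5,13) vs β=6 → FL=S FR=W RL=S RR=W
t=18: phase=(5,13,9,1) vs β=6 → FL=S FR=W RL=W RR=S
t=19: phase=(6,14,10,2) vs β=6 → FL=W FR=W RL=W RR=S
t=26: phase=(13,5,1,9) vs β=6 → FL=W FR=S RL=S RR=W

t=2: FL=S FR=W RL=W RR=S
t=5: FL=W FR=S RL=W RR=S
t=14: FL=S FR=W RL=S RR=W
t=18: FL=S FR=W RL=W RR=S
t=19: FL=W FR=W RL=W RR=S
t=26: FL=W FR=S RL=S RR=W


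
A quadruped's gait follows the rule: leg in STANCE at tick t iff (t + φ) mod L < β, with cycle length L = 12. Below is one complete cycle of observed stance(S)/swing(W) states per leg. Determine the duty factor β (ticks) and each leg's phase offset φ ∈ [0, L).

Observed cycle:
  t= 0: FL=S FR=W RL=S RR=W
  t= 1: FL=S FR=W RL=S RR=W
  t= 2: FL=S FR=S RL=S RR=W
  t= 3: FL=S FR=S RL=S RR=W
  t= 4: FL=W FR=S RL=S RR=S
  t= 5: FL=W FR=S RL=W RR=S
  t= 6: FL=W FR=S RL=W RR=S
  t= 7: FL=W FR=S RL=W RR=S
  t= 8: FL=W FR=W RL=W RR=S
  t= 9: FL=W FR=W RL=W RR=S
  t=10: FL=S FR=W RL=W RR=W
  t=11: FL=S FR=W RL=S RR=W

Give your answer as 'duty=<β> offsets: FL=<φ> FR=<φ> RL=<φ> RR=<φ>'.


duty=6 offsets: FL=2 FR=10 RL=1 RR=8

duty β = stance ticks per leg = 6
FL: stance ticks = 6; W→S at t=10 → φ=2
FR: stance ticks = 6; W→S at t=2 → φ=10
RL: stance ticks = 6; W→S at t=11 → φ=1
RR: stance ticks = 6; W→S at t=4 → φ=8


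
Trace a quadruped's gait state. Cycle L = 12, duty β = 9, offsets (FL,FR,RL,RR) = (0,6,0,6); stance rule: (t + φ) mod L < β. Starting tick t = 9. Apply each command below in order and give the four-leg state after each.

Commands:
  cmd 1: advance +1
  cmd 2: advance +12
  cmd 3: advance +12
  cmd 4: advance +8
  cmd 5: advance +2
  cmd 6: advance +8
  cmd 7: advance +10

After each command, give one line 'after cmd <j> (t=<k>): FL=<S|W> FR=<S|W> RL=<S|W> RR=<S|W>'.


after cmd 1 (t=10): FL=W FR=S RL=W RR=S
after cmd 2 (t=22): FL=W FR=S RL=W RR=S
after cmd 3 (t=34): FL=W FR=S RL=W RR=S
after cmd 4 (t=42): FL=S FR=S RL=S RR=S
after cmd 5 (t=44): FL=S FR=S RL=S RR=S
after cmd 6 (t=52): FL=S FR=W RL=S RR=W
after cmd 7 (t=62): FL=S FR=S RL=S RR=S

start t=9: FL=W FR=S RL=W RR=S
cmd 1: advance +1 → t=10, phase=(10,4,10,4) → FL=W FR=S RL=W RR=S
cmd 2: advance +12 → t=22, phase=(10,4,10,4) → FL=W FR=S RL=W RR=S
cmd 3: advance +12 → t=34, phase=(10,4,10,4) → FL=W FR=S RL=W RR=S
cmd 4: advance +8 → t=42, phase=(6,0,6,0) → FL=S FR=S RL=S RR=S
cmd 5: advance +2 → t=44, phase=(8,2,8,2) → FL=S FR=S RL=S RR=S
cmd 6: advance +8 → t=52, phase=(4,10,4,10) → FL=S FR=W RL=S RR=W
cmd 7: advance +10 → t=62, phase=(2,8,2,8) → FL=S FR=S RL=S RR=S


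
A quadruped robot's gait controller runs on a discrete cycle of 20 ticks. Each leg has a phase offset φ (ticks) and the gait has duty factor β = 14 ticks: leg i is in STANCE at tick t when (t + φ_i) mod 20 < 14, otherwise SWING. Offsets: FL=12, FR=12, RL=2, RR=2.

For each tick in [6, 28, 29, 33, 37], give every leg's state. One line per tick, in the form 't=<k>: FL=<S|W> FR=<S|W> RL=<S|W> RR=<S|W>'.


t=6: FL=W FR=W RL=S RR=S
t=28: FL=S FR=S RL=S RR=S
t=29: FL=S FR=S RL=S RR=S
t=33: FL=S FR=S RL=W RR=W
t=37: FL=S FR=S RL=W RR=W

t=6: phase=(18,18,8,8) vs β=14 → FL=W FR=W RL=S RR=S
t=28: phase=(0,0,10,10) vs β=14 → FL=S FR=S RL=S RR=S
t=29: phase=(1,1,11,11) vs β=14 → FL=S FR=S RL=S RR=S
t=33: phase=(5,5,15,15) vs β=14 → FL=S FR=S RL=W RR=W
t=37: phase=(9,9,19,19) vs β=14 → FL=S FR=S RL=W RR=W


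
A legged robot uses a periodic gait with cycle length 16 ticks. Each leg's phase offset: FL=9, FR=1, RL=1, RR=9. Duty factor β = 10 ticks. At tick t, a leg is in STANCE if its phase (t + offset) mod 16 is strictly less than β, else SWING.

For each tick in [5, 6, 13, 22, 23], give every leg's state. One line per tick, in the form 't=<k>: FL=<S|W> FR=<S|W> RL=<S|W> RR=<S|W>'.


t=5: FL=W FR=S RL=S RR=W
t=6: FL=W FR=S RL=S RR=W
t=13: FL=S FR=W RL=W RR=S
t=22: FL=W FR=S RL=S RR=W
t=23: FL=S FR=S RL=S RR=S

t=5: phase=(14,6,6,14) vs β=10 → FL=W FR=S RL=S RR=W
t=6: phase=(15,7,7,15) vs β=10 → FL=W FR=S RL=S RR=W
t=13: phase=(6,14,14,6) vs β=10 → FL=S FR=W RL=W RR=S
t=22: phase=(15,7,7,15) vs β=10 → FL=W FR=S RL=S RR=W
t=23: phase=(0,8,8,0) vs β=10 → FL=S FR=S RL=S RR=S


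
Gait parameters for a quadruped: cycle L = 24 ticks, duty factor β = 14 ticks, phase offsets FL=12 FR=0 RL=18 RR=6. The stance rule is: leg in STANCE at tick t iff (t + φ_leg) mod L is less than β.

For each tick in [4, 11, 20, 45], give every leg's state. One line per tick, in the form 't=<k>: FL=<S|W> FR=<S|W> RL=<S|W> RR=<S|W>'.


t=4: FL=W FR=S RL=W RR=S
t=11: FL=W FR=S RL=S RR=W
t=20: FL=S FR=W RL=W RR=S
t=45: FL=S FR=W RL=W RR=S

t=4: phase=(16,4,22,10) vs β=14 → FL=W FR=S RL=W RR=S
t=11: phase=(23,11,5,17) vs β=14 → FL=W FR=S RL=S RR=W
t=20: phase=(8,20,14,2) vs β=14 → FL=S FR=W RL=W RR=S
t=45: phase=(9,21,15,3) vs β=14 → FL=S FR=W RL=W RR=S


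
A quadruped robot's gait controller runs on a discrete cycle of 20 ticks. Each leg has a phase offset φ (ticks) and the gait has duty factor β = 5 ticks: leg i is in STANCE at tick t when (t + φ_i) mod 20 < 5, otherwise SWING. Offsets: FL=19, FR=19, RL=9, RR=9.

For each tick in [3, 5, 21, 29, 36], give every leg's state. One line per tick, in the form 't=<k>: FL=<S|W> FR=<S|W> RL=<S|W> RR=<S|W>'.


t=3: phase=(2,2,12,12) vs β=5 → FL=S FR=S RL=W RR=W
t=5: phase=(4,4,14,14) vs β=5 → FL=S FR=S RL=W RR=W
t=21: phase=(0,0,10,10) vs β=5 → FL=S FR=S RL=W RR=W
t=29: phase=(8,8,18,18) vs β=5 → FL=W FR=W RL=W RR=W
t=36: phase=(15,15,5,5) vs β=5 → FL=W FR=W RL=W RR=W

t=3: FL=S FR=S RL=W RR=W
t=5: FL=S FR=S RL=W RR=W
t=21: FL=S FR=S RL=W RR=W
t=29: FL=W FR=W RL=W RR=W
t=36: FL=W FR=W RL=W RR=W


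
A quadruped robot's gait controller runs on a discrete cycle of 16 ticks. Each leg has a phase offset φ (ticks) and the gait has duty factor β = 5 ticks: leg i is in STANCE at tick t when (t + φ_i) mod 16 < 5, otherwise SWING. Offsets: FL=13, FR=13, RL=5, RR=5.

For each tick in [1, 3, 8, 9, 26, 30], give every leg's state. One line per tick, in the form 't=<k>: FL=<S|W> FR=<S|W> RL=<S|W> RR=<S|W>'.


t=1: FL=W FR=W RL=W RR=W
t=3: FL=S FR=S RL=W RR=W
t=8: FL=W FR=W RL=W RR=W
t=9: FL=W FR=W RL=W RR=W
t=26: FL=W FR=W RL=W RR=W
t=30: FL=W FR=W RL=S RR=S

t=1: phase=(14,14,6,6) vs β=5 → FL=W FR=W RL=W RR=W
t=3: phase=(0,0,8,8) vs β=5 → FL=S FR=S RL=W RR=W
t=8: phase=(5,5,13,13) vs β=5 → FL=W FR=W RL=W RR=W
t=9: phase=(6,6,14,14) vs β=5 → FL=W FR=W RL=W RR=W
t=26: phase=(7,7,15,15) vs β=5 → FL=W FR=W RL=W RR=W
t=30: phase=(11,11,3,3) vs β=5 → FL=W FR=W RL=S RR=S


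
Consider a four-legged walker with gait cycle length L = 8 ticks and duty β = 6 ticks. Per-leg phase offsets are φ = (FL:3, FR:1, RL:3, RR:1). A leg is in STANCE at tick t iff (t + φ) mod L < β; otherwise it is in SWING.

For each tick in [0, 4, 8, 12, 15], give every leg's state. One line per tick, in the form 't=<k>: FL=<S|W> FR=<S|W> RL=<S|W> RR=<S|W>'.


t=0: FL=S FR=S RL=S RR=S
t=4: FL=W FR=S RL=W RR=S
t=8: FL=S FR=S RL=S RR=S
t=12: FL=W FR=S RL=W RR=S
t=15: FL=S FR=S RL=S RR=S

t=0: phase=(3,1,3,1) vs β=6 → FL=S FR=S RL=S RR=S
t=4: phase=(7,5,7,5) vs β=6 → FL=W FR=S RL=W RR=S
t=8: phase=(3,1,3,1) vs β=6 → FL=S FR=S RL=S RR=S
t=12: phase=(7,5,7,5) vs β=6 → FL=W FR=S RL=W RR=S
t=15: phase=(2,0,2,0) vs β=6 → FL=S FR=S RL=S RR=S


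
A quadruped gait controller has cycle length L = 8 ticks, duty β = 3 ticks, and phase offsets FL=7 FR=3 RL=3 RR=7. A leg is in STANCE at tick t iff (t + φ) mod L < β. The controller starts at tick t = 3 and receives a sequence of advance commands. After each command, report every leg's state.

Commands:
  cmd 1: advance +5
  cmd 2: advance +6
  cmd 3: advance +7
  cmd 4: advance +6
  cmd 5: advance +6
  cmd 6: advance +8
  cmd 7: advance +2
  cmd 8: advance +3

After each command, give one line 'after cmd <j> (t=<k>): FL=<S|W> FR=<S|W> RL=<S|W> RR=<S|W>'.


start t=3: FL=S FR=W RL=W RR=S
cmd 1: advance +5 → t=8, phase=(7,3,3,7) → FL=W FR=W RL=W RR=W
cmd 2: advance +6 → t=14, phase=(5,1,1,5) → FL=W FR=S RL=S RR=W
cmd 3: advance +7 → t=21, phase=(4,0,0,4) → FL=W FR=S RL=S RR=W
cmd 4: advance +6 → t=27, phase=(2,6,6,2) → FL=S FR=W RL=W RR=S
cmd 5: advance +6 → t=33, phase=(0,4,4,0) → FL=S FR=W RL=W RR=S
cmd 6: advance +8 → t=41, phase=(0,4,4,0) → FL=S FR=W RL=W RR=S
cmd 7: advance +2 → t=43, phase=(2,6,6,2) → FL=S FR=W RL=W RR=S
cmd 8: advance +3 → t=46, phase=(5,1,1,5) → FL=W FR=S RL=S RR=W

after cmd 1 (t=8): FL=W FR=W RL=W RR=W
after cmd 2 (t=14): FL=W FR=S RL=S RR=W
after cmd 3 (t=21): FL=W FR=S RL=S RR=W
after cmd 4 (t=27): FL=S FR=W RL=W RR=S
after cmd 5 (t=33): FL=S FR=W RL=W RR=S
after cmd 6 (t=41): FL=S FR=W RL=W RR=S
after cmd 7 (t=43): FL=S FR=W RL=W RR=S
after cmd 8 (t=46): FL=W FR=S RL=S RR=W


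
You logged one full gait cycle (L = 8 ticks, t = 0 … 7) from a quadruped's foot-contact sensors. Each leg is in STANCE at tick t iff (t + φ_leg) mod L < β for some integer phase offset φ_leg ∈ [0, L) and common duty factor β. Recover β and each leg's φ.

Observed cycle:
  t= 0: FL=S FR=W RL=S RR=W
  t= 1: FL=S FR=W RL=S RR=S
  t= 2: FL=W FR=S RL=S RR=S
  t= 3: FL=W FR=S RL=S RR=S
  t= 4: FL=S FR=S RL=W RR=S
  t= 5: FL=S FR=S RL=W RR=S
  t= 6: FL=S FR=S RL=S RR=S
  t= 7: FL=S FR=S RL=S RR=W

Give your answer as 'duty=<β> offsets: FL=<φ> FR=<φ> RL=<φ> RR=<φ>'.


duty β = stance ticks per leg = 6
FL: stance ticks = 6; W→S at t=4 → φ=4
FR: stance ticks = 6; W→S at t=2 → φ=6
RL: stance ticks = 6; W→S at t=6 → φ=2
RR: stance ticks = 6; W→S at t=1 → φ=7

duty=6 offsets: FL=4 FR=6 RL=2 RR=7


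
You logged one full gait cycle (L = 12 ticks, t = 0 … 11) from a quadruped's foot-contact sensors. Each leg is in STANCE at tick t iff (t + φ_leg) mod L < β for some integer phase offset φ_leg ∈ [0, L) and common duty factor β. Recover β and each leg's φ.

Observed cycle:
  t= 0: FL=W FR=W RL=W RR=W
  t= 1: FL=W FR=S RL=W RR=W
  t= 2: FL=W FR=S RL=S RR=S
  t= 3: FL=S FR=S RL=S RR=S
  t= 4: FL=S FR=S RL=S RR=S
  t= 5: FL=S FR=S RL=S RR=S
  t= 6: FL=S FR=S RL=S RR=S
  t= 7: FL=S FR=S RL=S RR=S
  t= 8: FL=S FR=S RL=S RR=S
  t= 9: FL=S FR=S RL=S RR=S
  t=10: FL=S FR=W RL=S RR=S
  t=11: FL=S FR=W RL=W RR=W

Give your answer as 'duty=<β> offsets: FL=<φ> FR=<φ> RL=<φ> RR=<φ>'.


duty=9 offsets: FL=9 FR=11 RL=10 RR=10

duty β = stance ticks per leg = 9
FL: stance ticks = 9; W→S at t=3 → φ=9
FR: stance ticks = 9; W→S at t=1 → φ=11
RL: stance ticks = 9; W→S at t=2 → φ=10
RR: stance ticks = 9; W→S at t=2 → φ=10


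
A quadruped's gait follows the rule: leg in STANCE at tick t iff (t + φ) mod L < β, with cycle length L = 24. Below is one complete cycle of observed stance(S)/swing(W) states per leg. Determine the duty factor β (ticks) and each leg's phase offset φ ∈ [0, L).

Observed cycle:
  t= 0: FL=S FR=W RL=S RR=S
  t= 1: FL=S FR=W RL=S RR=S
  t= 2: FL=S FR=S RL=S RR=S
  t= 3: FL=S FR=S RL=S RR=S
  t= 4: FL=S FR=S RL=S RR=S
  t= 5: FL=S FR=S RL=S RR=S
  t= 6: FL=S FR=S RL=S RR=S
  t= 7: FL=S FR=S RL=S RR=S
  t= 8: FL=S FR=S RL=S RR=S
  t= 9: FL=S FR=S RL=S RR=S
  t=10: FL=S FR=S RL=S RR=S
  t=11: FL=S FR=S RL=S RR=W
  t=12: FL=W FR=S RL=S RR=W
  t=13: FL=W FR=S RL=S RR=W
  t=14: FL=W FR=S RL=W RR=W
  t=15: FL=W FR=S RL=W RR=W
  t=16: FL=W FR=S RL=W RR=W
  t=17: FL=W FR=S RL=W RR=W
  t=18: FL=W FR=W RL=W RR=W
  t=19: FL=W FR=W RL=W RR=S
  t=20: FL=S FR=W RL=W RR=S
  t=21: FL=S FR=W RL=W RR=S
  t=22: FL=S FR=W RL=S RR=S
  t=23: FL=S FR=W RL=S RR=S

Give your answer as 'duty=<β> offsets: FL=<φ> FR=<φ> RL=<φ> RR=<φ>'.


duty β = stance ticks per leg = 16
FL: stance ticks = 16; W→S at t=20 → φ=4
FR: stance ticks = 16; W→S at t=2 → φ=22
RL: stance ticks = 16; W→S at t=22 → φ=2
RR: stance ticks = 16; W→S at t=19 → φ=5

duty=16 offsets: FL=4 FR=22 RL=2 RR=5


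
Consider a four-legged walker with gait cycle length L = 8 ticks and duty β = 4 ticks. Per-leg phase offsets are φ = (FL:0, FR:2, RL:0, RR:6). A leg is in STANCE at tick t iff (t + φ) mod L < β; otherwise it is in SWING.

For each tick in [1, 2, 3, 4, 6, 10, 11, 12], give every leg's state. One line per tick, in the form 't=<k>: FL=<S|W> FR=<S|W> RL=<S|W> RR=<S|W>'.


t=1: FL=S FR=S RL=S RR=W
t=2: FL=S FR=W RL=S RR=S
t=3: FL=S FR=W RL=S RR=S
t=4: FL=W FR=W RL=W RR=S
t=6: FL=W FR=S RL=W RR=W
t=10: FL=S FR=W RL=S RR=S
t=11: FL=S FR=W RL=S RR=S
t=12: FL=W FR=W RL=W RR=S

t=1: phase=(1,3,1,7) vs β=4 → FL=S FR=S RL=S RR=W
t=2: phase=(2,4,2,0) vs β=4 → FL=S FR=W RL=S RR=S
t=3: phase=(3,5,3,1) vs β=4 → FL=S FR=W RL=S RR=S
t=4: phase=(4,6,4,2) vs β=4 → FL=W FR=W RL=W RR=S
t=6: phase=(6,0,6,4) vs β=4 → FL=W FR=S RL=W RR=W
t=10: phase=(2,4,2,0) vs β=4 → FL=S FR=W RL=S RR=S
t=11: phase=(3,5,3,1) vs β=4 → FL=S FR=W RL=S RR=S
t=12: phase=(4,6,4,2) vs β=4 → FL=W FR=W RL=W RR=S


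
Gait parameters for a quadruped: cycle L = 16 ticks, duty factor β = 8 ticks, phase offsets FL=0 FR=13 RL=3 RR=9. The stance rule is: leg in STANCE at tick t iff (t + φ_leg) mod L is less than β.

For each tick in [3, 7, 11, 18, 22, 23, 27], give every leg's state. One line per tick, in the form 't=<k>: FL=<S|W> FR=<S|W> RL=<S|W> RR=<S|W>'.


t=3: FL=S FR=S RL=S RR=W
t=7: FL=S FR=S RL=W RR=S
t=11: FL=W FR=W RL=W RR=S
t=18: FL=S FR=W RL=S RR=W
t=22: FL=S FR=S RL=W RR=W
t=23: FL=S FR=S RL=W RR=S
t=27: FL=W FR=W RL=W RR=S

t=3: phase=(3,0,6,12) vs β=8 → FL=S FR=S RL=S RR=W
t=7: phase=(7,4,10,0) vs β=8 → FL=S FR=S RL=W RR=S
t=11: phase=(11,8,14,4) vs β=8 → FL=W FR=W RL=W RR=S
t=18: phase=(2,15,5,11) vs β=8 → FL=S FR=W RL=S RR=W
t=22: phase=(6,3,9,15) vs β=8 → FL=S FR=S RL=W RR=W
t=23: phase=(7,4,10,0) vs β=8 → FL=S FR=S RL=W RR=S
t=27: phase=(11,8,14,4) vs β=8 → FL=W FR=W RL=W RR=S


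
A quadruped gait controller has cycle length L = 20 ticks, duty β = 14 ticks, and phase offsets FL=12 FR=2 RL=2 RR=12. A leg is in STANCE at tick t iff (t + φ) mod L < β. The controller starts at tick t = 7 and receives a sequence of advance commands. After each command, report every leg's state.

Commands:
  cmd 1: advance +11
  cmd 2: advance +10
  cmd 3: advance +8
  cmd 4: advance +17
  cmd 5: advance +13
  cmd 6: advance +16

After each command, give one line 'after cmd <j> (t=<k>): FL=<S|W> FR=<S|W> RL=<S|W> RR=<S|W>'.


start t=7: FL=W FR=S RL=S RR=W
cmd 1: advance +11 → t=18, phase=(10,0,0,10) → FL=S FR=S RL=S RR=S
cmd 2: advance +10 → t=28, phase=(0,10,10,0) → FL=S FR=S RL=S RR=S
cmd 3: advance +8 → t=36, phase=(8,18,18,8) → FL=S FR=W RL=W RR=S
cmd 4: advance +17 → t=53, phase=(5,15,15,5) → FL=S FR=W RL=W RR=S
cmd 5: advance +13 → t=66, phase=(18,8,8,18) → FL=W FR=S RL=S RR=W
cmd 6: advance +16 → t=82, phase=(14,4,4,14) → FL=W FR=S RL=S RR=W

after cmd 1 (t=18): FL=S FR=S RL=S RR=S
after cmd 2 (t=28): FL=S FR=S RL=S RR=S
after cmd 3 (t=36): FL=S FR=W RL=W RR=S
after cmd 4 (t=53): FL=S FR=W RL=W RR=S
after cmd 5 (t=66): FL=W FR=S RL=S RR=W
after cmd 6 (t=82): FL=W FR=S RL=S RR=W
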